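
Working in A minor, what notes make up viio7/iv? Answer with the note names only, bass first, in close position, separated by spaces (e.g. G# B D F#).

C# E G Bb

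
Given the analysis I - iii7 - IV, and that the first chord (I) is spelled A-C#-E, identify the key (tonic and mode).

A major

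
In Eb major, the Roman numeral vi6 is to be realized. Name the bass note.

Eb

vi in Eb major has root C; the chord is C-Eb-G.
The figure 6 means first inversion — the third is in the bass.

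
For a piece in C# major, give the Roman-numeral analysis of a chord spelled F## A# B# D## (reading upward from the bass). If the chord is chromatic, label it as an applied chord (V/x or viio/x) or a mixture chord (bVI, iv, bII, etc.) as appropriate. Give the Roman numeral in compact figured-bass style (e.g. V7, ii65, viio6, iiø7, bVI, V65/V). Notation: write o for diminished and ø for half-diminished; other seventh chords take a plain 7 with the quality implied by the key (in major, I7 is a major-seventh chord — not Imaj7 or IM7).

V43/iii

Stacked in thirds the chord is B#-D##-F##-A#: a dominant seventh chord on B#.
B# is not a diatonic chord root with this quality in C# major, but it lies a perfect fifth above E# (iii), so the chord functions as an applied dominant of iii.
With F## in the bass the chord is in second inversion, so the figured bass is 43.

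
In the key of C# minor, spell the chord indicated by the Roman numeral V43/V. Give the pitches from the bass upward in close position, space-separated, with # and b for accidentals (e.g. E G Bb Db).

A# C# D# F##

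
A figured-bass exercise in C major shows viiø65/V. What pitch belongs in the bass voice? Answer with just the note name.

The applied chord viiø65/V is rooted on F#: F#-A-C-E.
The figure 65 means first inversion — the third is in the bass.

A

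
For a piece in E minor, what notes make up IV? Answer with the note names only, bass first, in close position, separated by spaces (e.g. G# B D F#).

A C# E

Scale degree 4 in E minor is A; here the chord built on it is altered to a major triad. IV is the major subdominant, borrowed from the parallel major.
So the chord is A-C#-E, a major triad.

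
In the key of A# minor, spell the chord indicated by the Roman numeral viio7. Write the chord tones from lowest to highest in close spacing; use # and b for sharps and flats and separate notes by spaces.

G## B# D# F#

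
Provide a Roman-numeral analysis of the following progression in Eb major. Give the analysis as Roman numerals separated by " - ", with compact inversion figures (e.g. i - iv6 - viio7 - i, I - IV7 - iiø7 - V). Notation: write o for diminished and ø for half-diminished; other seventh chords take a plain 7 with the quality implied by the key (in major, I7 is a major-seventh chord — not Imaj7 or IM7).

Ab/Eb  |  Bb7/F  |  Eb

IV64 - V43 - I

Ab/Eb has root Ab, degree 4 in Eb major, so IV64.
Bb7/F has root Bb, degree 5 in Eb major, so V43.
Eb has root Eb, degree 1 in Eb major, so I.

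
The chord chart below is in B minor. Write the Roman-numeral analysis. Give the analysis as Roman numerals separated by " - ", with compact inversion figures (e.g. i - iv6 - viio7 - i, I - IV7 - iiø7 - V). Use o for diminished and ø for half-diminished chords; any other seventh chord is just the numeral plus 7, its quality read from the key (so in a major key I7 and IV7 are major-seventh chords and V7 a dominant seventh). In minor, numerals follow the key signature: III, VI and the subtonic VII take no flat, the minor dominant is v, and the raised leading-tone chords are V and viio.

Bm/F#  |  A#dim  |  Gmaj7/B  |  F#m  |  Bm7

Bm/F#: root B is the tonic; minor triad there is i64.
A#dim: root A# is the leading tone; diminished triad there is viio.
Gmaj7/B has root G, degree 6 in B minor, so VI65.
F#m: root F# is the dominant; minor triad there is v.
Bm7 has root B, degree 1 in B minor, so i7.

i64 - viio - VI65 - v - i7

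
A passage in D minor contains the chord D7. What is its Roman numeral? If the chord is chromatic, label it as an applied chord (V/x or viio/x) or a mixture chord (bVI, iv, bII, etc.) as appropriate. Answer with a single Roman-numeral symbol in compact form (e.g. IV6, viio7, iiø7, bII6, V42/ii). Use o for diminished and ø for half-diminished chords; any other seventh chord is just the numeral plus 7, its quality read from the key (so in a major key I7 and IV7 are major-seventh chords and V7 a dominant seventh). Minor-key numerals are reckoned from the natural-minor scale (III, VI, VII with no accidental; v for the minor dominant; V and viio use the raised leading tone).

V7/iv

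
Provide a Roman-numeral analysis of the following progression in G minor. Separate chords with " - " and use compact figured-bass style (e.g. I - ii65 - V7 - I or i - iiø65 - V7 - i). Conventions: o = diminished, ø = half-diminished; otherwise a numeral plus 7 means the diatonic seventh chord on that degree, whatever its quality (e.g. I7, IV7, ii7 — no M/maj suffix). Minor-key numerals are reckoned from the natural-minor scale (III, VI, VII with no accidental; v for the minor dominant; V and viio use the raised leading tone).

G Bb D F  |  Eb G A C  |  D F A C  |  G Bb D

i7 - iiø43 - v7 - i

G-Bb-D-F has root G, degree 1 in G minor, so i7.
Eb-G-A-C: half-diminished seventh chord on A = scale degree 2 → iiø43.
D-F-A-C: root D is the dominant; minor seventh chord there is v7.
G-Bb-D: root G is the tonic; minor triad there is i.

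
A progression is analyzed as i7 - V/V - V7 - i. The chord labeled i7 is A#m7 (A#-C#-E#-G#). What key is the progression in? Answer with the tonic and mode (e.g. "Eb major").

i7 is given as A#-C#-E#-G# — a minor seventh chord with root A#.
If A# is scale degree 1 and the mode makes that degree carry a minor seventh chord, the tonic is A# and the mode is minor.

A# minor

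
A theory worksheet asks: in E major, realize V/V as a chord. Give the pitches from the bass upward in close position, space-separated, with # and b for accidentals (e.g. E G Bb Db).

F# A# C#

V/V is a secondary dominant — the dominant triad of V. V in E major is B, so the applied chord's root is F#, a perfect fifth above.
Building a major triad on F# gives F#-A#-C#.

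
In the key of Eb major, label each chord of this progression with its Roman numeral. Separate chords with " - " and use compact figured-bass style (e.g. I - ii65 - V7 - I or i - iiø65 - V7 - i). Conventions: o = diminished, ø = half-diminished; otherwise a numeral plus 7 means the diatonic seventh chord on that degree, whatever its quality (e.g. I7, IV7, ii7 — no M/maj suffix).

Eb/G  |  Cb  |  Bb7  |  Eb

I6 - bVI - V7 - I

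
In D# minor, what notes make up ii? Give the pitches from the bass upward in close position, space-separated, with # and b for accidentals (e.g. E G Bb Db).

E# G# B#

Scale degree 2 in D# minor is E#; here the chord built on it is altered to a minor triad. ii is the minor supertonic, borrowed from the parallel major (the Dorian ii).
So the chord is E#-G#-B#, a minor triad.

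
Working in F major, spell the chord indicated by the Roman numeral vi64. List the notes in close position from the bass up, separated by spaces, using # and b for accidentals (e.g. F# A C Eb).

The numeral's case and figure indicate a minor triad. In F major its root, the sixth degree, is D.
That chord is spelled D-F-A.
The figured bass 64 indicates second inversion, placing the fifth (A) in the bass: A-D-F.

A D F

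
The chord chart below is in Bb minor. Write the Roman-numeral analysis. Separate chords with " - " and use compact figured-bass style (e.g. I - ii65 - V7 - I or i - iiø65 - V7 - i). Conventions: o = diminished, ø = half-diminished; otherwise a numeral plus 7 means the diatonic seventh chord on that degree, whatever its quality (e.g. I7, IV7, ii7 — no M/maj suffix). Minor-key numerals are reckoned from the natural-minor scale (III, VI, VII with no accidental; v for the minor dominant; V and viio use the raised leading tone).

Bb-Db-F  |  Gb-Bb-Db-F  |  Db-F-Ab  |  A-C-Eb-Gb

Bb-Db-F: minor triad on Bb = scale degree 1 → i.
Gb-Bb-Db-F has root Gb, degree 6 in Bb minor, so VI7.
Db-F-Ab has root Db, degree 3 in Bb minor, so III.
A-C-Eb-Gb has root A, degree 7 in Bb minor, so viio7.

i - VI7 - III - viio7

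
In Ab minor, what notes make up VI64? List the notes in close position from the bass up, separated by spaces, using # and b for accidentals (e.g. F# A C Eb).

The numeral's case and figure indicate a major triad. In Ab minor its root, the sixth degree, is Fb.
That chord is spelled Fb-Ab-Cb.
With the 64 figure the chord is in second inversion; from the bass Cb upward in close position it reads Cb-Fb-Ab.

Cb Fb Ab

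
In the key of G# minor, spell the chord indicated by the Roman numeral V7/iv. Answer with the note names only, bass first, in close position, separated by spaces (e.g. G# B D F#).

G# B# D# F#

V7/iv is a secondary dominant — the dominant seventh of iv. iv in G# minor is C#, so the applied chord's root is G#, a perfect fifth above.
Building a dominant seventh chord on G# gives G#-B#-D#-F#.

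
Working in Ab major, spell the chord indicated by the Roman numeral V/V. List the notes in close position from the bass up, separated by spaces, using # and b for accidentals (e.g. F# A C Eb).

Bb D F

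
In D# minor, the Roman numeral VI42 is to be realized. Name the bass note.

A#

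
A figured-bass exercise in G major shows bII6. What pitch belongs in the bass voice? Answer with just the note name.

C

bII in G major has root Ab; the chord is Ab-C-Eb.
The figure 6 means first inversion — the third is in the bass.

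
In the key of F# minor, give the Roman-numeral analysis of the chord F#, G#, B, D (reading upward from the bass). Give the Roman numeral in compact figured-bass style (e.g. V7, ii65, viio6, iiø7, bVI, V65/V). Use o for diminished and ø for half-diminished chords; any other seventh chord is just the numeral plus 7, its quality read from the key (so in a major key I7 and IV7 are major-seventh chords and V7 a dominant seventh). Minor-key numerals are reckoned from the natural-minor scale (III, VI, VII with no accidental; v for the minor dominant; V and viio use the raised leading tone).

Stacked in thirds the chord is G#-B-D-F#: a half-diminished seventh chord on G#.
G# is scale degree 2 in F# minor, and a half-diminished seventh chord on that degree is written iiø7.
With F# in the bass the chord is in third inversion, so the figured bass is 42.

iiø42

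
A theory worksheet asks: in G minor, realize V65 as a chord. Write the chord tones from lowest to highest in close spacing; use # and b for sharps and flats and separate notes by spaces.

F# A C D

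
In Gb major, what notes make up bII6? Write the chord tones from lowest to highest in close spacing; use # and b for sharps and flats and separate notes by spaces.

Cb Ebb Abb

bII6 is the Neapolitan sixth — a major triad on the lowered second degree, here in its customary first inversion. In Gb major that root is Abb.
So the chord is Abb-Cb-Ebb.
With the 6 figure the chord is in first inversion; from the bass Cb upward in close position it reads Cb-Ebb-Abb.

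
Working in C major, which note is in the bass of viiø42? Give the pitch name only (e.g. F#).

viiø in C major has root B; the chord is B-D-F-A.
The figure 42 means third inversion — the seventh is in the bass.

A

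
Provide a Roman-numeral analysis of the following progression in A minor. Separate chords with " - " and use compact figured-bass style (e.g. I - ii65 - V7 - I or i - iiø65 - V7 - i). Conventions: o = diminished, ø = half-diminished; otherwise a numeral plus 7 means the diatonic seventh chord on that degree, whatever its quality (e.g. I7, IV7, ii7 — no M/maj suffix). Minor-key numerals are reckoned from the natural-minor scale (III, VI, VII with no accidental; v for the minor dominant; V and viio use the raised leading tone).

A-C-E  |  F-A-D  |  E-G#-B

i - iv6 - V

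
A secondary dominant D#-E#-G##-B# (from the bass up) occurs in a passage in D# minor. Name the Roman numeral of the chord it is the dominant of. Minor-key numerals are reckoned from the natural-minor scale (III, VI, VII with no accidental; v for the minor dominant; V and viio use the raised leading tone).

V

The chord is a dominant seventh chord on E#.
A dominant resolves down a perfect fifth: E# → A#. In D# minor, A# is scale degree 5, i.e. V.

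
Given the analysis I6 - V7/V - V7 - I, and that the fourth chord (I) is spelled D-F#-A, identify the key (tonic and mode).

D major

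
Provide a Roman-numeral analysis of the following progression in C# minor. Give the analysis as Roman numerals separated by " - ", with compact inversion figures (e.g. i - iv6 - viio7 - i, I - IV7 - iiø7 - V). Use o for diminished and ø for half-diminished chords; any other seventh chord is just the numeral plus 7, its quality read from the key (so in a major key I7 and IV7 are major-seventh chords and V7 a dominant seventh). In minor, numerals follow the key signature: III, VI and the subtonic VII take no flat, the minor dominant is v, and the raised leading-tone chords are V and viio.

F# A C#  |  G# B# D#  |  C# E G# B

F#-A-C#: minor triad on F# = scale degree 4 → iv.
G#-B#-D# has root G#, degree 5 in C# minor, so V.
C#-E-G#-B has root C#, degree 1 in C# minor, so i7.

iv - V - i7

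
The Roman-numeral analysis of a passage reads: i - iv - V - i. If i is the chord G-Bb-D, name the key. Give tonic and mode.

G minor

i is given as G-Bb-D — a minor triad with root G.
If G is scale degree 1 and the mode makes that degree carry a minor triad, the tonic is G and the mode is minor.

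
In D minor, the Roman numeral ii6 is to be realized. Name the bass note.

G

ii in D minor has root E; the chord is E-G-B.
The figure 6 means first inversion — the third is in the bass.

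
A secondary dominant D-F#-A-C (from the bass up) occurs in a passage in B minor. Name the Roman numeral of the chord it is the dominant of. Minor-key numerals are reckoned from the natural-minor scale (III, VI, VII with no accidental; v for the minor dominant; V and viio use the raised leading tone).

The chord is a dominant seventh chord on D.
A dominant resolves down a perfect fifth: D → G. In B minor, G is scale degree 6, i.e. VI.

VI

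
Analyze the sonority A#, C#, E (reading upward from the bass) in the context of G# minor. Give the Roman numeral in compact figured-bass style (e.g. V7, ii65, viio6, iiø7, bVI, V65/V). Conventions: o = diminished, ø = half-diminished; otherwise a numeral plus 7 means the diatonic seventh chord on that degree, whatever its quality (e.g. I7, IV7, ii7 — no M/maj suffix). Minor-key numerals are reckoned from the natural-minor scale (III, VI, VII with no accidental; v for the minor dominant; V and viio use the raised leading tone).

The pitches A#-C#-E form a diminished triad rooted on A#.
In G# minor, A# is the supertonic; the diatonic diminished triad there is iio.

iio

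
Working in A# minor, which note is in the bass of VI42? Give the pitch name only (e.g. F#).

E#

VI in A# minor has root F#; the chord is F#-A#-C#-E#.
The figure 42 means third inversion — the seventh is in the bass.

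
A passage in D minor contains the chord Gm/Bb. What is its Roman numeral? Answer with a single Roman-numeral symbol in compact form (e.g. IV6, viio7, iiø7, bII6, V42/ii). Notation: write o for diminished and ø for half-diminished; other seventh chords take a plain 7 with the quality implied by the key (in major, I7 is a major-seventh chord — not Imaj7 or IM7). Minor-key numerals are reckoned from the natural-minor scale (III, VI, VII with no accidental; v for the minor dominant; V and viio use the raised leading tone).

iv6

The pitches G-Bb-D form a minor triad rooted on G.
G is scale degree 4 in D minor, and a minor triad on that degree is written iv.
With Bb in the bass the chord is in first inversion, so the figured bass is 6.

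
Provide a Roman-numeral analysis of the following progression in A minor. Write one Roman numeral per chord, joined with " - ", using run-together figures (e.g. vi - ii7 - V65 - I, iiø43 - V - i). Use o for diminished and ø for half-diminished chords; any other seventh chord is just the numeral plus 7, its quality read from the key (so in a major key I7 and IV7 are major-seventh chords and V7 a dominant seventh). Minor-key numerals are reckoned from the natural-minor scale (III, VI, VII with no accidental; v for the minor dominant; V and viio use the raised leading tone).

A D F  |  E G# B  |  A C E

A-D-F: minor triad on D = scale degree 4 → iv64.
E-G#-B has root E, degree 5 in A minor, so V.
A-C-E: minor triad on A = scale degree 1 → i.

iv64 - V - i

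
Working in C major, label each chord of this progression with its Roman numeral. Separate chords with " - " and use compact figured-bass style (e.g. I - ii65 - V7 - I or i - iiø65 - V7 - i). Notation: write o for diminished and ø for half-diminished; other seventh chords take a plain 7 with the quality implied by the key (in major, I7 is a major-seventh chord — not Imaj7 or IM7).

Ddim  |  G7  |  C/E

iio - V7 - I6

Ddim: D with this quality isn't in the key; it's iio, borrowed from the parallel minor.
G7 has root G, degree 5 in C major, so V7.
C/E: root C is the tonic; major triad there is I6.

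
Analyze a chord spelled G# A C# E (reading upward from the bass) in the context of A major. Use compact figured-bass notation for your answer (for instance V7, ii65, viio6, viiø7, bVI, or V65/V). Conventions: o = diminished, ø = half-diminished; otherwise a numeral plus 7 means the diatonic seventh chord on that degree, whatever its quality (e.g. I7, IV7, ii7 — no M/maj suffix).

I42

The pitches A-C#-E-G# form a major seventh chord rooted on A.
A is scale degree 1 in A major, and a major seventh chord on that degree is written I7.
With G# in the bass the chord is in third inversion, so the figured bass is 42.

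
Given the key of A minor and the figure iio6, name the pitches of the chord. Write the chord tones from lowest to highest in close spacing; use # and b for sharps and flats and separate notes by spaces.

D F B

In A minor, the second degree is B, and the diatonic chord built there is a diminished triad.
Stacking thirds from B gives B-D-F.
With the 6 figure the chord is in first inversion; from the bass D upward in close position it reads D-F-B.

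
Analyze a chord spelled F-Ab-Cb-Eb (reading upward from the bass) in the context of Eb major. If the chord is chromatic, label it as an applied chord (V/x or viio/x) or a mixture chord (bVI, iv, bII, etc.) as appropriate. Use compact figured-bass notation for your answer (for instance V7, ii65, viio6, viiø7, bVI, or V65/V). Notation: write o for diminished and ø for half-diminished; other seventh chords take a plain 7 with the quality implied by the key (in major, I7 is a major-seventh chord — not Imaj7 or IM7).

The pitches F-Ab-Cb-Eb form a half-diminished seventh chord rooted on F.
F is the second degree of Eb major. This is the half-diminished supertonic seventh, borrowed from the parallel minor.

iiø7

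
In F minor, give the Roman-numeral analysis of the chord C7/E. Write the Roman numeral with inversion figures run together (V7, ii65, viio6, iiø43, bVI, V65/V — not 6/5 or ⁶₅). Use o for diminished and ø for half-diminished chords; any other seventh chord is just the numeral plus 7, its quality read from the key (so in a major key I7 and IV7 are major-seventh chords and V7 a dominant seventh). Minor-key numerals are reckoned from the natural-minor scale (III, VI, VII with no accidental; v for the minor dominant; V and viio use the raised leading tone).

V65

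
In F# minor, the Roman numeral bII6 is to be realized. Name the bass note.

bII in F# minor has root G; the chord is G-B-D.
The figure 6 means first inversion — the third is in the bass.

B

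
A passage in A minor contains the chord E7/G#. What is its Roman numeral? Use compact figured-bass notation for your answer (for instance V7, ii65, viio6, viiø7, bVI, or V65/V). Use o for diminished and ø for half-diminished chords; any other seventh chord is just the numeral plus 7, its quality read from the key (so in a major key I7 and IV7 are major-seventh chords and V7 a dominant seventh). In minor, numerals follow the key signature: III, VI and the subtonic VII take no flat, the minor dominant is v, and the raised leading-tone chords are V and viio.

The pitches E-G#-B-D form a dominant seventh chord rooted on E.
In A minor, E is the dominant; the diatonic dominant seventh chord there is V7.
With G# in the bass the chord is in first inversion, so the figured bass is 65.

V65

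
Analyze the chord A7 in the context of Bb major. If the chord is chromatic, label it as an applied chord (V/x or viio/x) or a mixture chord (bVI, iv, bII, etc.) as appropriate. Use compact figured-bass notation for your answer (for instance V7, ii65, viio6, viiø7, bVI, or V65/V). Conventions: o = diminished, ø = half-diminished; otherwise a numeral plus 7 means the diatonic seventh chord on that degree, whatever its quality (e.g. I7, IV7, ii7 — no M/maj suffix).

V7/iii

The pitches A-C#-E-G form a dominant seventh chord rooted on A.
A is not a diatonic chord root with this quality in Bb major, but it lies a perfect fifth above D (iii), so the chord functions as an applied dominant of iii.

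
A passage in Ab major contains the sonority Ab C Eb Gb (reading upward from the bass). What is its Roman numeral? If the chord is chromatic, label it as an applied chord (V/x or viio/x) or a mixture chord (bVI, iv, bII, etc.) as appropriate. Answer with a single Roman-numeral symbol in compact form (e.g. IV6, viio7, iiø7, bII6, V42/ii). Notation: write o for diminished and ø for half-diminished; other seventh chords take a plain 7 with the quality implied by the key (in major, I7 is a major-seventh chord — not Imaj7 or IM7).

V7/IV

Stacked in thirds the chord is Ab-C-Eb-Gb: a dominant seventh chord on Ab.
Ab is not a diatonic chord root with this quality in Ab major, but it lies a perfect fifth above Db (IV), so the chord functions as an applied dominant of IV.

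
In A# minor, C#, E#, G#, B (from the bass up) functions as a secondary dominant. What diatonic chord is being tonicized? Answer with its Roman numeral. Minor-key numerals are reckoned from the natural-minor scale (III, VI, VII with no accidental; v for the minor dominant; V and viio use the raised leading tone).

VI

The chord is a dominant seventh chord on C#.
A dominant resolves down a perfect fifth: C# → F#. In A# minor, F# is scale degree 6, i.e. VI.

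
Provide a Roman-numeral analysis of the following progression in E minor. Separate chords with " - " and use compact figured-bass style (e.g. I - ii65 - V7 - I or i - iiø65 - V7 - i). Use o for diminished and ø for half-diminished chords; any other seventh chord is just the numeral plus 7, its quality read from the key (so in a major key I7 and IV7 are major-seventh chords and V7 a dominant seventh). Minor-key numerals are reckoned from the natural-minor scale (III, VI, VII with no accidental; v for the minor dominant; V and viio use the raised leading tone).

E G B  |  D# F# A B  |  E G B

i - V65 - i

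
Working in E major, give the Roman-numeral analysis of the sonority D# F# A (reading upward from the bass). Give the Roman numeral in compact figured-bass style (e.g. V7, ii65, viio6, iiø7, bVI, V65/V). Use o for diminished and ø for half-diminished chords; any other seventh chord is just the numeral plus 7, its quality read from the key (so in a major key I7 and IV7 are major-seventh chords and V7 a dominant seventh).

viio

Stacked in thirds the chord is D#-F#-A: a diminished triad on D#.
In E major, D# is the leading tone; the diatonic diminished triad there is viio.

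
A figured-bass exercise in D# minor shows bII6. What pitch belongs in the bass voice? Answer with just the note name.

G#

bII in D# minor has root E; the chord is E-G#-B.
The figure 6 means first inversion — the third is in the bass.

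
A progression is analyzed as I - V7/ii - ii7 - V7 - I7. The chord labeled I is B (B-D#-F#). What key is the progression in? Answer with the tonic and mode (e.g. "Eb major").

B major

The anchor chord is a major triad on B, labeled I.
If B is scale degree 1 and the mode makes that degree carry a major triad, the tonic is B and the mode is major.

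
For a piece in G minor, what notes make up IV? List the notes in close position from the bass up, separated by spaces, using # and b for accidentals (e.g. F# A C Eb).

C E G

IV is the major subdominant, borrowed from the parallel major. In G minor that root is C.
So the chord is C-E-G, a major triad.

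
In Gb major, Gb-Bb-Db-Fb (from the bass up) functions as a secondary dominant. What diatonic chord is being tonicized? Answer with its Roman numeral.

IV

The chord is a dominant seventh chord on Gb.
A dominant resolves down a perfect fifth: Gb → Cb. In Gb major, Cb is scale degree 4, i.e. IV.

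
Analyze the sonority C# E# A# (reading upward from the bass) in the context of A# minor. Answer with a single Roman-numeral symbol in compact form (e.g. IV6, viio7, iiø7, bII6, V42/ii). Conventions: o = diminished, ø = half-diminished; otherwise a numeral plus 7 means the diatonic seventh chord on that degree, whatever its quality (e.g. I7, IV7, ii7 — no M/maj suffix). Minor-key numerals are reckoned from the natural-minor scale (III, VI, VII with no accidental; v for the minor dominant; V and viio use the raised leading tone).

Stacked in thirds the chord is A#-C#-E#: a minor triad on A#.
A# is scale degree 1 in A# minor, and a minor triad on that degree is written i.
With C# in the bass the chord is in first inversion, so the figured bass is 6.

i6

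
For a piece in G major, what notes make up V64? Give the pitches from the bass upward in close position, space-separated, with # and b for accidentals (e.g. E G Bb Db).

A D F#

The numeral's case and figure indicate a major triad. In G major its root, the fifth degree, is D.
That chord is spelled D-F#-A.
The figured bass 64 indicates second inversion, placing the fifth (A) in the bass: A-D-F#.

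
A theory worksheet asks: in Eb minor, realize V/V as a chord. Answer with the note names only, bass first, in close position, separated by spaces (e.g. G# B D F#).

V/V is a secondary dominant — the dominant triad of V. V in Eb minor is Bb, so the applied chord's root is F, a perfect fifth above.
Building a major triad on F gives F-A-C.

F A C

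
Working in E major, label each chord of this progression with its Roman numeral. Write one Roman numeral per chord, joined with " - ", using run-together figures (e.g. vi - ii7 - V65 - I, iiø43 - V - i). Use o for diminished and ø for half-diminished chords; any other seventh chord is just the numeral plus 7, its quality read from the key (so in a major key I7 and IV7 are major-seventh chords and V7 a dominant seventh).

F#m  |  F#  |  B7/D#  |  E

ii - V/V - V65 - I

F#m: minor triad on F# = scale degree 2 → ii.
F#: chromatic; F# is V of V, so V/V.
B7/D#: dominant seventh chord on B = scale degree 5 → V65.
E: root E is the tonic; major triad there is I.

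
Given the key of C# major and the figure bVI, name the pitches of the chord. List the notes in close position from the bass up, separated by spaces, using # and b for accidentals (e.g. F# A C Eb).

A C# E

Scale degree 6 in C# major is A#; lowering it a half step gives A. bVI is a major triad on the lowered sixth degree, borrowed from the parallel minor.
So the chord is A-C#-E, a major triad.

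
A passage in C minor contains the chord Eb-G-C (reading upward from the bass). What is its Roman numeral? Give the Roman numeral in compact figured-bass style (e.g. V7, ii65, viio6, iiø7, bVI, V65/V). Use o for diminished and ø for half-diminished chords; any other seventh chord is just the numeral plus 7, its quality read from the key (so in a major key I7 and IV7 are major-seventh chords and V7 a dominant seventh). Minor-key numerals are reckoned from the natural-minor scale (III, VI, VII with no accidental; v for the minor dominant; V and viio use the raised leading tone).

The pitches C-Eb-G form a minor triad rooted on C.
C is scale degree 1 in C minor, and a minor triad on that degree is written i.
With Eb in the bass the chord is in first inversion, so the figured bass is 6.

i6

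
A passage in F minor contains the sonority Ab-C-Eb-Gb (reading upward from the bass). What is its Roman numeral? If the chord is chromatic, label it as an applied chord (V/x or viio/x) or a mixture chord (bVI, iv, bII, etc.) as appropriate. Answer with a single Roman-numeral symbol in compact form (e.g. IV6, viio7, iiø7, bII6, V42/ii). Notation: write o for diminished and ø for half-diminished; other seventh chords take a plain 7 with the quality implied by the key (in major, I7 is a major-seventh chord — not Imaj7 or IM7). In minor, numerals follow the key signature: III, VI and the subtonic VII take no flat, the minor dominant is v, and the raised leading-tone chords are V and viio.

The pitches Ab-C-Eb-Gb form a dominant seventh chord rooted on Ab.
Ab is not a diatonic chord root with this quality in F minor, but it lies a perfect fifth above Db (VI), so the chord functions as an applied dominant of VI.

V7/VI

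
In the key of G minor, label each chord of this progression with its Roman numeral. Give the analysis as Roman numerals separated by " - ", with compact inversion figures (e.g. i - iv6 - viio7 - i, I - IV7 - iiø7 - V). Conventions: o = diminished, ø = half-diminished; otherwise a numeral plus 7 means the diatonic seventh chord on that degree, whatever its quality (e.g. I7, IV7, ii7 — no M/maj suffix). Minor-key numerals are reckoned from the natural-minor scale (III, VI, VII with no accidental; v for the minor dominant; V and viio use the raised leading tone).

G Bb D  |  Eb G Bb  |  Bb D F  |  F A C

G-Bb-D has root G, degree 1 in G minor, so i.
Eb-G-Bb: root Eb is the submediant; major triad there is VI.
Bb-D-F: major triad on Bb = scale degree 3 → III.
F-A-C: major triad on F = scale degree 7 → VII.

i - VI - III - VII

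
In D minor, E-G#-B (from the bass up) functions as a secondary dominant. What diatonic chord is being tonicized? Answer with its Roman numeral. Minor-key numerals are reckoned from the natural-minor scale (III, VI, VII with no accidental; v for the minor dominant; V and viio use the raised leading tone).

The chord is a major triad on E.
A dominant resolves down a perfect fifth: E → A. In D minor, A is scale degree 5, i.e. V.

V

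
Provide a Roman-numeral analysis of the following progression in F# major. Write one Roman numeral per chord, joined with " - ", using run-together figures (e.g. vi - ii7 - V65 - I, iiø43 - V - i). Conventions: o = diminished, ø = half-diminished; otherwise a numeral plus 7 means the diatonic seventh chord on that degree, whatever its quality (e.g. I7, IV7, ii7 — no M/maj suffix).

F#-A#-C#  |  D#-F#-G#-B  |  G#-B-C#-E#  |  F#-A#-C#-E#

I - ii43 - V43 - I7

F#-A#-C#: major triad on F# = scale degree 1 → I.
D#-F#-G#-B: minor seventh chord on G# = scale degree 2 → ii43.
G#-B-C#-E#: dominant seventh chord on C# = scale degree 5 → V43.
F#-A#-C#-E# has root F#, degree 1 in F# major, so I7.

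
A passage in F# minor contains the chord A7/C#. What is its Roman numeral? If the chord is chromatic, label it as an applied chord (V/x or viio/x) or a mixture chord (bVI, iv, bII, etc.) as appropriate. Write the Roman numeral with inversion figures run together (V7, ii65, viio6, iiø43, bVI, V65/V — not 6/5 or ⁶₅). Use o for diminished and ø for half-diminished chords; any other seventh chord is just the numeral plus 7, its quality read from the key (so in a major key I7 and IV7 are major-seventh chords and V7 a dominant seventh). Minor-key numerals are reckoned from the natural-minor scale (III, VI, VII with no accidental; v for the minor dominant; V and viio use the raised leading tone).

The pitches A-C#-E-G form a dominant seventh chord rooted on A.
A is not a diatonic chord root with this quality in F# minor, but it lies a perfect fifth above D (VI), so the chord functions as an applied dominant of VI.
With C# in the bass the chord is in first inversion, so the figured bass is 65.

V65/VI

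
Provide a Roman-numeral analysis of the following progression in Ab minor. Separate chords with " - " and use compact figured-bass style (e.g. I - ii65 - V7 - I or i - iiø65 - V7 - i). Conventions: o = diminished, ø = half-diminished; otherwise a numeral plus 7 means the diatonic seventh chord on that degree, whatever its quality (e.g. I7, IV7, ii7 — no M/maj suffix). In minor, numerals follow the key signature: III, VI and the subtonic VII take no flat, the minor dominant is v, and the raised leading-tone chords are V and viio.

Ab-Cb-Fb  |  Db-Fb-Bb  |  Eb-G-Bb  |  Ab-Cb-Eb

VI6 - iio6 - V - i

Ab-Cb-Fb: root Fb is the submediant; major triad there is VI6.
Db-Fb-Bb: diminished triad on Bb = scale degree 2 → iio6.
Eb-G-Bb: root Eb is the dominant; major triad there is V.
Ab-Cb-Eb has root Ab, degree 1 in Ab minor, so i.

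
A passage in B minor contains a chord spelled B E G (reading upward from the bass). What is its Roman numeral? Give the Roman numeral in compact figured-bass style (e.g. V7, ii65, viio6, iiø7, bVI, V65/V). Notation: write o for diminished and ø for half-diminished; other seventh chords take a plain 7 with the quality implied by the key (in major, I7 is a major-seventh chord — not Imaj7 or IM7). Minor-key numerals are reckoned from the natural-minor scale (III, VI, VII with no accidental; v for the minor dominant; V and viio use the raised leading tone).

iv64

Stacked in thirds the chord is E-G-B: a minor triad on E.
E is scale degree 4 in B minor, and a minor triad on that degree is written iv.
With B in the bass the chord is in second inversion, so the figured bass is 64.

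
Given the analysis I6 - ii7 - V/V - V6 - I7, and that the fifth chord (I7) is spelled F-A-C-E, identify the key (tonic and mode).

F major

I7 is given as F-A-C-E — a major seventh chord with root F.
If F is scale degree 1 and the mode makes that degree carry a major seventh chord, the tonic is F and the mode is major.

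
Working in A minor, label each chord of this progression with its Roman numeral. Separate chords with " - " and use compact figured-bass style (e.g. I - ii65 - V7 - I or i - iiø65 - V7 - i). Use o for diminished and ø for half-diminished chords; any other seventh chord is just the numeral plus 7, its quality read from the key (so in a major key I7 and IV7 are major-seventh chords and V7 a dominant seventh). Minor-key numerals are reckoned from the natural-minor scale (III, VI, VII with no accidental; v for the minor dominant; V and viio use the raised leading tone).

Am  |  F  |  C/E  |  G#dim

Am: root A is the tonic; minor triad there is i.
F: root F is the submediant; major triad there is VI.
C/E has root C, degree 3 in A minor, so III6.
G#dim has root G#, degree 7 in A minor, so viio.

i - VI - III6 - viio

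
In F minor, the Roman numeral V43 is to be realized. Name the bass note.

G

V in F minor has root C; the chord is C-E-G-Bb.
The figure 43 means second inversion — the fifth is in the bass.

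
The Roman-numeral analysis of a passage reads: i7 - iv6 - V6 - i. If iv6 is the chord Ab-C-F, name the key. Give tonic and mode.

C minor

iv6 is given as Ab-C-F — a minor triad with root F.
If F is scale degree 4 and the mode makes that degree carry a minor triad, the tonic is C and the mode is minor.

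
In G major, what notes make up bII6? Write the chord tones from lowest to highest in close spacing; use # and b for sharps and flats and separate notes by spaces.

bII6 is the Neapolitan sixth — a major triad on the lowered second degree, here in its customary first inversion. In G major that root is Ab.
So the chord is Ab-C-Eb, a major triad.
The figured bass 6 indicates first inversion, placing the third (C) in the bass: C-Eb-Ab.

C Eb Ab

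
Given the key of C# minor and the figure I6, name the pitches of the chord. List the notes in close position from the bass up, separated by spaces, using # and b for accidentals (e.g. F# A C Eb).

E# G# C#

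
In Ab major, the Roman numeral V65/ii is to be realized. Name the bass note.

A

The applied chord V65/ii is rooted on F: F-A-C-Eb.
The figure 65 means first inversion — the third is in the bass.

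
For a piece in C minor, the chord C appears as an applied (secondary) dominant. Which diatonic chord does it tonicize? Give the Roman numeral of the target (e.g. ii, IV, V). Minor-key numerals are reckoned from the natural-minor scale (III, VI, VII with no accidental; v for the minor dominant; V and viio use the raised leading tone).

iv

The chord is a major triad on C.
A dominant resolves down a perfect fifth: C → F. In C minor, F is scale degree 4, i.e. iv.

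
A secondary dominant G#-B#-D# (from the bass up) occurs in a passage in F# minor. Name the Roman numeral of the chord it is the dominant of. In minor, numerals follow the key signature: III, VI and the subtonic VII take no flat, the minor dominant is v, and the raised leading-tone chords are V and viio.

The chord is a major triad on G#.
A dominant resolves down a perfect fifth: G# → C#. In F# minor, C# is scale degree 5, i.e. V.

V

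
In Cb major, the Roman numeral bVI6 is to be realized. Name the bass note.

Cb

bVI in Cb major has root Abb; the chord is Abb-Cb-Ebb.
The figure 6 means first inversion — the third is in the bass.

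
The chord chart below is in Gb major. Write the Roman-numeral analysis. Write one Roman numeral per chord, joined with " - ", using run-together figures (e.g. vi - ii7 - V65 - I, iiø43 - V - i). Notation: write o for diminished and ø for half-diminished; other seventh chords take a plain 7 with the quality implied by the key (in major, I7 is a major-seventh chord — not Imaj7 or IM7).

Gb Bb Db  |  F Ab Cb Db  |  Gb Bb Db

I - V65 - I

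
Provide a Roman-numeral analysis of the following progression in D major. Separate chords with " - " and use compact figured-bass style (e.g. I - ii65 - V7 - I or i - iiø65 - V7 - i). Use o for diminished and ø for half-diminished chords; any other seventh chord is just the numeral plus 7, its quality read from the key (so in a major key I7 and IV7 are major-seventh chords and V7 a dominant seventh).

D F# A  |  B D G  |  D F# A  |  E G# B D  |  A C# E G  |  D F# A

I - IV6 - I - V7/V - V7 - I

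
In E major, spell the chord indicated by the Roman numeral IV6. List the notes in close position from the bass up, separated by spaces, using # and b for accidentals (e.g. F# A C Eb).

In E major, the fourth degree is A, and the diatonic chord built there is a major triad.
That chord is spelled A-C#-E.
The figured bass 6 indicates first inversion, placing the third (C#) in the bass: C#-E-A.

C# E A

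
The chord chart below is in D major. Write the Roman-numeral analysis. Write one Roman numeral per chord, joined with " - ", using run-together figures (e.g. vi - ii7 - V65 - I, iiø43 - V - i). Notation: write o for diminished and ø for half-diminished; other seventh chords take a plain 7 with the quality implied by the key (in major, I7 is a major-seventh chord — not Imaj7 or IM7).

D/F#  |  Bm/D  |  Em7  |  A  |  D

D/F# has root D, degree 1 in D major, so I6.
Bm/D: root B is the submediant; minor triad there is vi6.
Em7: minor seventh chord on E = scale degree 2 → ii7.
A: major triad on A = scale degree 5 → V.
D: major triad on D = scale degree 1 → I.

I6 - vi6 - ii7 - V - I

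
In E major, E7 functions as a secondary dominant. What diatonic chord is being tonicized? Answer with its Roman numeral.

IV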